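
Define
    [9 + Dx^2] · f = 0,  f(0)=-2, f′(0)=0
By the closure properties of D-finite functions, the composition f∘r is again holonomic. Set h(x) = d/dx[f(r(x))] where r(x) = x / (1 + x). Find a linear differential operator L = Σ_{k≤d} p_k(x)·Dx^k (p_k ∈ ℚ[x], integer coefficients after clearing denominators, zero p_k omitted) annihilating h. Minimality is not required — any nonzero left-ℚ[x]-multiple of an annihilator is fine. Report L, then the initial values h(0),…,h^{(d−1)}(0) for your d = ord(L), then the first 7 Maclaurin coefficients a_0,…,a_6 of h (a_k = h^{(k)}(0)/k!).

f: a_k = -2, 0, 9, 0, -27/4, 0, 81/40, …
Change of var in L_f (x↦r) gives L₀.
Derive L from L₀ (diff closure).
L = (15 + 12·x + 6·x^2) + (6 + 18·x + 18·x^2 + 6·x^3)·Dx + (1 + 4·x + 6·x^2 + 4·x^3 + x^4)·Dx^2  (order 2).
h: a_k = 0, 18, -54, 81, -45, -2457/20, 9639/20, …
ICs: h(0) = 0, h′(0) = 18.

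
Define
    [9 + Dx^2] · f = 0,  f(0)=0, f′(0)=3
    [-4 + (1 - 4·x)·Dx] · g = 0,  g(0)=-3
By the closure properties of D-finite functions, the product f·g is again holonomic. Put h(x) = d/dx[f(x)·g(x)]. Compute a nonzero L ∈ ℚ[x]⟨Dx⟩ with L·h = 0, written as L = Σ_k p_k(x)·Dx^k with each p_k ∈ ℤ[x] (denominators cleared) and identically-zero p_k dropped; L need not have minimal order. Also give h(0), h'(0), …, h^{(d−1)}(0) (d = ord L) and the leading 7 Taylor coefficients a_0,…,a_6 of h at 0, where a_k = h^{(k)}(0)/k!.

L = (-23 - 72·x + 144·x^2) + (-8 + 32·x)·Dx + (1 - 8·x + 16·x^2)·Dx^2  (order 2).
h: a_k = -9, -72, -783/2, -2088, -83763/8, -251289/5, -18762183/80, …
ICs: h(0) = -9, h′(0) = -72.

f: a_k = 0, 3, 0, -9/2, 0, 81/40, 0, …
g: a_k = -3, -12, -48, -192, -768, -3072, -12288, …
f·g: L₀ = L_f ⊗_s L_g, ord ≤ 2·1.
Differentiate: ansatz ord ≤ ord L₀ ⇒ L.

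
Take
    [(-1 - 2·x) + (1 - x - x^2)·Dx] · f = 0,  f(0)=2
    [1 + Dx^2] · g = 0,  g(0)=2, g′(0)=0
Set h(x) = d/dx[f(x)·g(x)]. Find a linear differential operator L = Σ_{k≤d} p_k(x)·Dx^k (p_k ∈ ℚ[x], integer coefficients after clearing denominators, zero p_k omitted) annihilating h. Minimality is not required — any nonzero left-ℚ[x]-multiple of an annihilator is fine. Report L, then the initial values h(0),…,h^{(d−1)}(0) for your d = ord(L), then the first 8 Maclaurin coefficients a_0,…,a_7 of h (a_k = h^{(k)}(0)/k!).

f: a_k = 2, 2, 4, 6, 10, 16, 26, 42, …
g: a_k = 2, 0, -1, 0, 1/12, 0, -1/360, 0, …
f·g: L₀ = L_f ⊗_s L_g, ord ≤ 1·2.
h₀' ⇒ L via d/dx closure of L₀.
L = (3 - 2·x - x^2 + 2·x^3 + x^4) + (4 + 10·x + 6·x^2 + 4·x^3)·Dx + (-1 + x^2 + 2·x^3 + x^4)·Dx^2  (order 2).
h: a_k = 4, 12, 30, 194/3, 785/6, 7619/30, 86303/180, 124121/140, …
ICs: h(0) = 4, h′(0) = 12.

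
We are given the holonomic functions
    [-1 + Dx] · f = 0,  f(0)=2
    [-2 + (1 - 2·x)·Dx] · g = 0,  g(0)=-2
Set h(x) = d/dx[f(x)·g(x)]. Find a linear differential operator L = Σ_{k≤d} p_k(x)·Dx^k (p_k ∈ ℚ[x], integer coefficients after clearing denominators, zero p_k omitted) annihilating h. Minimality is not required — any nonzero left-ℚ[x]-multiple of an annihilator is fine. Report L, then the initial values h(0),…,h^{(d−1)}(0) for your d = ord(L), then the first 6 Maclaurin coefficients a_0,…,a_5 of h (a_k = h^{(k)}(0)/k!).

f: a_k = 2, 2, 1, 1/3, 1/12, 1/60, …
g: a_k = -2, -4, -8, -16, -32, -64, …
Product ⇒ symmetric product L₀, ord ≤ 1.
h₀' ⇒ L via d/dx closure of L₀.
L = (13 - 12·x + 4·x^2) + (-3 + 8·x - 4·x^2)·Dx  (order 1).
h: a_k = -12, -52, -158, -422, -6331/6, -75973/30, …
ICs: h(0) = -12.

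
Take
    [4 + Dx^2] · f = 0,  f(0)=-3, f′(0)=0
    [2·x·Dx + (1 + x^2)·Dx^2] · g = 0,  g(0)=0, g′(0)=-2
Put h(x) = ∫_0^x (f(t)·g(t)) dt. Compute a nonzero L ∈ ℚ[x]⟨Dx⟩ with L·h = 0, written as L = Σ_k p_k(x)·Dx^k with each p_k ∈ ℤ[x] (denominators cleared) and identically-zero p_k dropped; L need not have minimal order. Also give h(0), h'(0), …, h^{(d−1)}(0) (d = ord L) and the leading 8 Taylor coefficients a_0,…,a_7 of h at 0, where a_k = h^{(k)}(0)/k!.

f: a_k = -3, 0, 6, 0, -2, 0, 4/15, 0, …
g: a_k = 0, -2, 0, 2/3, 0, -2/5, 0, 2/7, …
Sym-product of L_f,L_g gives L₀ (≤ ord 4).
Integrate: L := L₀·Dx.
L = (160 + 464·x^2 + 464·x^4 + 256·x^6 + 64·x^8)·Dx + (96·x + 224·x^3 + 192·x^5 + 64·x^7)·Dx^2 + (60 + 188·x^2 + 216·x^4 + 128·x^6 + 32·x^8)·Dx^3 + (24·x + 56·x^3 + 48·x^5 + 16·x^7)·Dx^4 + (5 + 18·x^2 + 25·x^4 + 16·x^6 + 4·x^8)·Dx^5  (order 5).
h: a_k = 0, 0, 3, 0, -7/2, 0, 23/15, 0, …
ICs: h(0) = 0, h′(0) = 0, h′′(0) = 6, h′′′(0) = 0, h′′′′(0) = -84.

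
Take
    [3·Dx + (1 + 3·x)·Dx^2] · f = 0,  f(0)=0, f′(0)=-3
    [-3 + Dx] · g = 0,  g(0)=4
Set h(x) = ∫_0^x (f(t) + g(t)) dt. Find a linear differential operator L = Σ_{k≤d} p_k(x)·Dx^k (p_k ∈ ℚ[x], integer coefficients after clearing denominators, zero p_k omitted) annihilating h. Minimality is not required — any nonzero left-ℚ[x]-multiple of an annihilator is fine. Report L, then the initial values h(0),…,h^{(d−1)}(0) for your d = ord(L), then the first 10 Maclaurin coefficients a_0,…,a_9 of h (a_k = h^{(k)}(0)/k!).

L = (-27 - 27·x)·Dx^2 + (3 - 18·x - 27·x^2)·Dx^3 + (2 + 9·x + 9·x^2)·Dx^4  (order 4).
h: a_k = 0, 4, 9/2, 15/2, 9/4, 27/4, -27/4, 2511/140, -43497/1120, 102141/1120, …
ICs: h(0) = 0, h′(0) = 4, h′′(0) = 9, h′′′(0) = 45.

f: a_k = 0, -3, 9/2, -9, 81/4, -243/5, 243/2, -2187/7, 6561/8, -2187, …
g: a_k = 4, 12, 18, 18, 27/2, 81/10, 81/20, 243/140, 729/1120, 243/1120, …
Weyl lclm of L_f,L_g ⇒ L₀ (ord ≤ 3).
h=∫₀ˣh₀: take L = L₀·Dx.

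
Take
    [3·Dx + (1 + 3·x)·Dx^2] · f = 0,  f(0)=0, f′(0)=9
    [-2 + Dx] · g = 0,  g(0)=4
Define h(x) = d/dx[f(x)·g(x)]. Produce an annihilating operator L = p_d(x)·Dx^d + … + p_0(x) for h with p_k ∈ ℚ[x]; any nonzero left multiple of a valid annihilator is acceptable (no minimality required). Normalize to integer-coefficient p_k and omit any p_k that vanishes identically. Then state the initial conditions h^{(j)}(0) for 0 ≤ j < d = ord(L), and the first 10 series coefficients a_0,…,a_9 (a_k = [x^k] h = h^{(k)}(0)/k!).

L = (20 - 24·x + 72·x^2) + (-8 + 6·x - 72·x^2)·Dx + (-1 + 3·x + 18·x^2)·Dx^2  (order 2).
h: a_k = 36, 36, 216, -348, 1326, -3960, 60772/5, -184748/5, 3921039/35, -106755302/315, …
ICs: h(0) = 36, h′(0) = 36.

f: a_k = 0, 9, -27/2, 27, -243/4, 729/5, -729/2, 6561/7, -19683/8, 6561, …
g: a_k = 4, 8, 8, 16/3, 8/3, 16/15, 16/45, 32/315, 8/315, 16/2835, …
L₀ := L_f ⊗_s L_g (sym. prod.), ord ≤ 2.
h=h₀': d/dx-closure on L₀ ⇒ L.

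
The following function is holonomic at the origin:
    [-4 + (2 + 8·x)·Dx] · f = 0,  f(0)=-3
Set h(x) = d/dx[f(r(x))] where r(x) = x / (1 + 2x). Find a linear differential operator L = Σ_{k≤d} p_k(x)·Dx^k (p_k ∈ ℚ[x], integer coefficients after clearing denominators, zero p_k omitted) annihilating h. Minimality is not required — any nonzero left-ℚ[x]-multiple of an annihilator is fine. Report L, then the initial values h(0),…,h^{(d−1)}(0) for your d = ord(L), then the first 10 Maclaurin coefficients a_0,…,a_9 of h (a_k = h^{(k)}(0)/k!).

f: a_k = -3, -6, 6, -12, 30, -84, 252, -792, 2574, -8580, …
f∘r: x↦r, Dx↦Dx/r' in L_f ⇒ L₀.
Differentiate: ansatz ord ≤ ord L₀ ⇒ L.
L = (-6 - 24·x) + (-1 - 8·x - 12·x^2)·Dx  (order 1).
h: a_k = -6, 36, -180, 888, -4500, 23544, -126504, 693360, -3855492, 21666840, …
ICs: h(0) = -6.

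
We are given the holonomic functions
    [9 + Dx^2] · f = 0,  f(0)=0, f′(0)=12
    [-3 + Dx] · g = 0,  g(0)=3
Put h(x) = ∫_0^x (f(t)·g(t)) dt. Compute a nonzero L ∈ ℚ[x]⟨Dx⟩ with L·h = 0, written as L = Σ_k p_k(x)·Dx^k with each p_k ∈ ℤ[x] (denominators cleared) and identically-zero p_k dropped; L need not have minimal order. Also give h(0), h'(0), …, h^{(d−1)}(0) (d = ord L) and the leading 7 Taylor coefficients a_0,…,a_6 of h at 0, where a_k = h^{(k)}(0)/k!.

L = 18·Dx - 6·Dx^2 + Dx^3  (order 3).
h: a_k = 0, 0, 18, 36, 27, 0, -81/5, …
ICs: h(0) = 0, h′(0) = 0, h′′(0) = 36.

f: a_k = 0, 12, 0, -18, 0, 81/10, 0, …
g: a_k = 3, 9, 27/2, 27/2, 81/8, 243/40, 243/80, …
h₀=f·g: eliminate ⇒ L₀, order ≤ 2·1.
h=∫h₀ ⇒ L = L₀·Dx.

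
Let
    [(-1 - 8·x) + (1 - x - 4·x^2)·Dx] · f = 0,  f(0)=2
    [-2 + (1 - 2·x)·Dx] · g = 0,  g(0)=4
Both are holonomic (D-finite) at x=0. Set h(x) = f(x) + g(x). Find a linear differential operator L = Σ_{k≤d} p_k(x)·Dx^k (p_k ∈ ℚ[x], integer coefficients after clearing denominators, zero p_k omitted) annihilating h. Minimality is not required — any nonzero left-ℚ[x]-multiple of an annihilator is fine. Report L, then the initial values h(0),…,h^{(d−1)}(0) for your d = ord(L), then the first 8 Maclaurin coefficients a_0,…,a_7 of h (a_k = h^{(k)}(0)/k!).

f: a_k = 2, 2, 10, 18, 58, 130, 362, 882, …
g: a_k = 4, 8, 16, 32, 64, 128, 256, 512, …
Sum ⇒ L₀ = lclm(L_f,L_g) in ℚ(x)⟨Dx⟩.
L = (12 - 48·x + 192·x^2 - 128·x^3) + (-2 - 96·x^2 + 352·x^3 - 256·x^4)·Dx + (-1 + 11·x - 30·x^2 + 80·x^4 - 64·x^5)·Dx^2  (order 2).
h: a_k = 6, 10, 26, 50, 122, 258, 618, 1394, …
ICs: h(0) = 6, h′(0) = 10.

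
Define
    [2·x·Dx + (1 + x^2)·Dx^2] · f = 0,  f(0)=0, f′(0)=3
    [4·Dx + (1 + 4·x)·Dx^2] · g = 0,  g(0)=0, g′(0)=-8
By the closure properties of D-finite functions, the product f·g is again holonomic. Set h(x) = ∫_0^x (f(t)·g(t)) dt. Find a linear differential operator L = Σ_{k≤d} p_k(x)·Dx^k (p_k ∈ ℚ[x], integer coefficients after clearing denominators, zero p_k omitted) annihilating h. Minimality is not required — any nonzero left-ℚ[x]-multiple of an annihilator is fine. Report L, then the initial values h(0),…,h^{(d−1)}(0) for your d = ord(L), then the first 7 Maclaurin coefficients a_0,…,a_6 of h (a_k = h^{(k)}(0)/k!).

f: a_k = 0, 3, 0, -1, 0, 3/5, 0, …
g: a_k = 0, -8, 16, -128/3, 128, -2048/5, 4096/3, …
Product ⇒ symmetric product L₀, ord ≤ 4.
∫: right-multiply L₀ by Dx.
L = (144 + 896·x + 560·x^2 + 2304·x^3 + 1920·x^4 + 3328·x^5 + 256·x^7)·Dx^2 + (132 + 304·x + 2252·x^2 + 4144·x^3 + 8896·x^4 + 5952·x^5 + 8960·x^6 + 192·x^7 + 896·x^8)·Dx^3 + (72 + 376·x + 912·x^2 + 2808·x^3 + 3720·x^4 + 6288·x^5 + 3072·x^6 + 4368·x^7 + 192·x^8 + 512·x^9)·Dx^4 + (5 + 48·x + 178·x^2 + 416·x^3 + 729·x^4 + 720·x^5 + 1008·x^6 + 384·x^7 + 516·x^8 + 32·x^9 + 64·x^10)·Dx^5  (order 5).
h: a_k = 0, 0, 0, -8, 12, -24, 184/3, …
ICs: h(0) = 0, h′(0) = 0, h′′(0) = 0, h′′′(0) = -48, h′′′′(0) = 288.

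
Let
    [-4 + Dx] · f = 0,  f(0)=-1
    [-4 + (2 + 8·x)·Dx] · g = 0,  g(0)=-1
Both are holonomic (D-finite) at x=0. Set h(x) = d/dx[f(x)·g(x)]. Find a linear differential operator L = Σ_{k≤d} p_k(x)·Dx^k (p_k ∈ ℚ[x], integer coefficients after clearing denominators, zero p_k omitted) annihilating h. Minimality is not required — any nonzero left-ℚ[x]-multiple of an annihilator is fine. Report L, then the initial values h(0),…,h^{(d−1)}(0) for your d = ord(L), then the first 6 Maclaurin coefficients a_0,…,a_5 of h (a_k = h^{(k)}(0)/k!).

f: a_k = -1, -4, -8, -32/3, -32/3, -128/15, …
g: a_k = -1, -2, 2, -4, 10, -28, …
Product ⇒ symmetric product L₀, ord ≤ 1.
h₀' ⇒ L via d/dx closure of L₀.
L = (14 + 96·x + 128·x^2) + (-3 - 20·x - 32·x^2)·Dx  (order 1).
h: a_k = 6, 28, 68, 88, 428/3, -712/15, …
ICs: h(0) = 6.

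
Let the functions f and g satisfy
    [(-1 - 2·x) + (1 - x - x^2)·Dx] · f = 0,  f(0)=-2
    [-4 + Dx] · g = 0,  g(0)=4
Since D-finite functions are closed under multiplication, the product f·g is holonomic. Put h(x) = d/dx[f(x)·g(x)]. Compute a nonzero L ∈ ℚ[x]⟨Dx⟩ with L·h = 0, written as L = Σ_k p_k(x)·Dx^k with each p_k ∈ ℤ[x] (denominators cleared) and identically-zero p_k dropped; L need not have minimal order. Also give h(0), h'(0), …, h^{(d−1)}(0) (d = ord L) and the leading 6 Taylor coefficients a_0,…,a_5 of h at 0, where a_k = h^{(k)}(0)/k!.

f: a_k = -2, -2, -4, -6, -10, -16, …
g: a_k = 4, 16, 32, 128/3, 128/3, 512/15, …
L₀ := L_f ⊗_s L_g (sym. prod.), ord ≤ 1.
Differentiate: ansatz ord ≤ ord L₀ ⇒ L.
L = (28 - 18·x - 34·x^2 + 16·x^3 + 16·x^4) + (-5 + 7·x + 7·x^2 - 6·x^3 - 4·x^4)·Dx  (order 1).
h: a_k = -40, -224, -712, -5216/3, -11104/3, -21968/3, …
ICs: h(0) = -40.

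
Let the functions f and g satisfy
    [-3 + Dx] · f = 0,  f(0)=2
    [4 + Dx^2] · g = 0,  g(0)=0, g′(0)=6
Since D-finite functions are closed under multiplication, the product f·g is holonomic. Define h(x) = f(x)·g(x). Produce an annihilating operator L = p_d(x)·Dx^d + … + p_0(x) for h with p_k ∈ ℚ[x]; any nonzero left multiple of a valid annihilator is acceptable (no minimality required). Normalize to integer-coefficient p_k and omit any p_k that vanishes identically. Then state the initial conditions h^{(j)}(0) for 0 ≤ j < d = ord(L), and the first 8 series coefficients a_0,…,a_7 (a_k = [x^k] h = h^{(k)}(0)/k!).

L = 13 - 6·Dx + Dx^2  (order 2).
h: a_k = 0, 12, 36, 46, 30, 61/10, -69/10, -3277/420, …
ICs: h(0) = 0, h′(0) = 12.

f: a_k = 2, 6, 9, 9, 27/4, 81/20, 81/40, 243/280, …
g: a_k = 0, 6, 0, -4, 0, 4/5, 0, -8/105, …
h₀=f·g: eliminate ⇒ L₀, order ≤ 1·2.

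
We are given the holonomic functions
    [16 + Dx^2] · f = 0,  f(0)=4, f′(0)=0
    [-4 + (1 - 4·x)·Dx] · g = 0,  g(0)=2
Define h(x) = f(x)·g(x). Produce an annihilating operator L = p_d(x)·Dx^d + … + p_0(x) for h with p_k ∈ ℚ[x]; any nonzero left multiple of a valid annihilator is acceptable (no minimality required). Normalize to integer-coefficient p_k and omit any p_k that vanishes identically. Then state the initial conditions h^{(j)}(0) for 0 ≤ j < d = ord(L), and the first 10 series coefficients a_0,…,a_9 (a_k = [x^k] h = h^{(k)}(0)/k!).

L = (-16 + 64·x) + 8·Dx + (-1 + 4·x)·Dx^2  (order 2).
h: a_k = 8, 32, 64, 256, 3328/3, 13312/3, 796672/45, 3186688/45, 17846272/63, 71385088/63, …
ICs: h(0) = 8, h′(0) = 32.

f: a_k = 4, 0, -32, 0, 128/3, 0, -1024/45, 0, 2048/315, 0, …
g: a_k = 2, 8, 32, 128, 512, 2048, 8192, 32768, 131072, 524288, …
h₀=f·g: eliminate ⇒ L₀, order ≤ 2·1.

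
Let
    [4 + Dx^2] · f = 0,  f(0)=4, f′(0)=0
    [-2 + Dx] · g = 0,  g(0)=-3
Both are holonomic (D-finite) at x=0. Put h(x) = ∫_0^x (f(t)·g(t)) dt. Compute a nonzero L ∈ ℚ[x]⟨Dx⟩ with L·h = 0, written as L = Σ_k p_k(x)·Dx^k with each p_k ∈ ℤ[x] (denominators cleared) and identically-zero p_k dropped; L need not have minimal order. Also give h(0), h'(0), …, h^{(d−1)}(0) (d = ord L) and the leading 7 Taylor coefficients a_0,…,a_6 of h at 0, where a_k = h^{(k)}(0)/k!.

f: a_k = 4, 0, -8, 0, 8/3, 0, -16/45, …
g: a_k = -3, -6, -6, -4, -2, -4/5, -4/15, …
h₀=f·g: eliminate ⇒ L₀, order ≤ 2·1.
h=∫₀ˣh₀: take L = L₀·Dx.
L = 8·Dx - 4·Dx^2 + Dx^3  (order 3).
h: a_k = 0, -12, -12, 0, 8, 32/5, 32/15, …
ICs: h(0) = 0, h′(0) = -12, h′′(0) = -24.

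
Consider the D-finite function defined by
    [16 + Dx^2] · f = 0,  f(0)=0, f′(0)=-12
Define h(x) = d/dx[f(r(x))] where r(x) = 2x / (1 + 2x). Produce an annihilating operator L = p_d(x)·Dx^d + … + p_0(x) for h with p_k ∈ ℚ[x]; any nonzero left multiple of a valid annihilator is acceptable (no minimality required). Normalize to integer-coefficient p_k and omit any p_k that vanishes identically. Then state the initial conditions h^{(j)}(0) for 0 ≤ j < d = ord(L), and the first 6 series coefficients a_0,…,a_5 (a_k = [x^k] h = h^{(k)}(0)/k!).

L = (88 + 96·x + 96·x^2) + (12 + 72·x + 144·x^2 + 96·x^3)·Dx + (1 + 8·x + 24·x^2 + 32·x^3 + 16·x^4)·Dx^2  (order 2).
h: a_k = -24, 96, 480, -5376, 24704, -69120, …
ICs: h(0) = -24, h′(0) = 96.

f: a_k = 0, -12, 0, 32, 0, -128/5, …
Substitute x→r, Dx→(1/r')Dx; clear ⇒ L₀.
Derive L from L₀ (diff closure).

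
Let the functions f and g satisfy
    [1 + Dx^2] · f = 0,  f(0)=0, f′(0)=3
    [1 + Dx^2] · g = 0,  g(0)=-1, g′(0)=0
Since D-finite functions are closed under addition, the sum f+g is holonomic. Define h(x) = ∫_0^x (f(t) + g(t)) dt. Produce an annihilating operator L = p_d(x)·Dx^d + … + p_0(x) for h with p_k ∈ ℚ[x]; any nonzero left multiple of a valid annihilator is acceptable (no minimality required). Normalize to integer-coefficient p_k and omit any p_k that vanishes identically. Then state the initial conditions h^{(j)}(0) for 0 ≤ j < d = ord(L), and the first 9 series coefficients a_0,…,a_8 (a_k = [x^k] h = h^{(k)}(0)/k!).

f: a_k = 0, 3, 0, -1/2, 0, 1/40, 0, -1/1680, 0, …
g: a_k = -1, 0, 1/2, 0, -1/24, 0, 1/720, 0, -1/40320, …
Weyl lclm of L_f,L_g ⇒ L₀ (ord ≤ 4).
h=∫h₀ ⇒ L = L₀·Dx.
L = Dx + Dx^3  (order 3).
h: a_k = 0, -1, 3/2, 1/6, -1/8, -1/120, 1/240, 1/5040, -1/13440, …
ICs: h(0) = 0, h′(0) = -1, h′′(0) = 3.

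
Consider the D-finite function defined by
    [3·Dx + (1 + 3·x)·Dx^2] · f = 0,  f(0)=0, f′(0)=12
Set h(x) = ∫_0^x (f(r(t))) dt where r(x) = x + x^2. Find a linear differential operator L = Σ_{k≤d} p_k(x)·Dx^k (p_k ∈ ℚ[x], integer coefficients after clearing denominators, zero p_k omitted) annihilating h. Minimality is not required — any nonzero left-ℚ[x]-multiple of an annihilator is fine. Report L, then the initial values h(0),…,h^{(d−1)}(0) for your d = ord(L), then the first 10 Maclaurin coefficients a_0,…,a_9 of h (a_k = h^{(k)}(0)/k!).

f: a_k = 0, 12, -18, 36, -81, 972/5, -486, 8748/7, -6561/2, 8748, …
Substitute x→r, Dx→(1/r')Dx; clear ⇒ L₀.
h=∫h₀ ⇒ L = L₀·Dx.
L = (1 + 6·x + 6·x^2)·Dx^2 + (1 + 5·x + 9·x^2 + 6·x^3)·Dx^3  (order 3).
h: a_k = 0, 0, 6, -2, 0, 9/5, -18/5, 36/7, -81/14, 9/2, …
ICs: h(0) = 0, h′(0) = 0, h′′(0) = 12.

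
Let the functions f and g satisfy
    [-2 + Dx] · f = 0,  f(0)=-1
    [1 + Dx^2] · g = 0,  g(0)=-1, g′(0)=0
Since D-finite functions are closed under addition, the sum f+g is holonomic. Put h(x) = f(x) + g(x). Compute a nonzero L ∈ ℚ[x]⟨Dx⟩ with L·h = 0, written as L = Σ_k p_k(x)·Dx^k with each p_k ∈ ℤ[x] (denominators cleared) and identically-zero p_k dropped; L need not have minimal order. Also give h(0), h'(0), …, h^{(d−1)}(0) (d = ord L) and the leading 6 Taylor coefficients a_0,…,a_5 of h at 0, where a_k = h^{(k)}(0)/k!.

f: a_k = -1, -2, -2, -4/3, -2/3, -4/15, …
g: a_k = -1, 0, 1/2, 0, -1/24, 0, …
f+g: L₀ = lclm(L_f,L_g), ord ≤ 1+2.
L = -2 + Dx - 2·Dx^2 + Dx^3  (order 3).
h: a_k = -2, -2, -3/2, -4/3, -17/24, -4/15, …
ICs: h(0) = -2, h′(0) = -2, h′′(0) = -3.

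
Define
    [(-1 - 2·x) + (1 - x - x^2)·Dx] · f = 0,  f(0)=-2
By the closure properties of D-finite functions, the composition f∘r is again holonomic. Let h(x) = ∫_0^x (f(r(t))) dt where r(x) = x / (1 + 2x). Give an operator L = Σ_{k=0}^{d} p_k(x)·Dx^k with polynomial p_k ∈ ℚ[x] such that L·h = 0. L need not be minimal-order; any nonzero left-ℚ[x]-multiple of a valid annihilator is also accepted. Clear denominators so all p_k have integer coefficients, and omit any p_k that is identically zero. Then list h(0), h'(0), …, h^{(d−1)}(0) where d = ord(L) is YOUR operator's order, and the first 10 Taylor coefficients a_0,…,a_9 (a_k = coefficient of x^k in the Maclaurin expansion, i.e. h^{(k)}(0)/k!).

f: a_k = -2, -2, -4, -6, -10, -16, -26, -42, -68, -110, …
L₀ from L_f via x↦r, Dx↦r'^{-1}Dx.
h=∫h₀ ⇒ L = L₀·Dx.
L = (-1 - 4·x)·Dx + (1 + 5·x + 7·x^2 + 2·x^3)·Dx^2  (order 2).
h: a_k = 0, -2, -1, 0, 1/2, -6/5, 8/3, -6, 55/4, -32, …
ICs: h(0) = 0, h′(0) = -2.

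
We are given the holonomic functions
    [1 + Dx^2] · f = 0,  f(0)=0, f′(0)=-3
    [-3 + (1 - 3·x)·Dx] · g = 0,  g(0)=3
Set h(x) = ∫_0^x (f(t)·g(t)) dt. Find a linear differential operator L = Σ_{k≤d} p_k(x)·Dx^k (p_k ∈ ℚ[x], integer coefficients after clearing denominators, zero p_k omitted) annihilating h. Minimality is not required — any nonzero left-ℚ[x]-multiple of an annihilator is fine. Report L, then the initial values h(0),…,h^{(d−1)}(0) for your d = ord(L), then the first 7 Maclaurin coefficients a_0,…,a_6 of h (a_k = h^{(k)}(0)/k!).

L = (-1 + 3·x)·Dx + 6·Dx^2 + (-1 + 3·x)·Dx^3  (order 3).
h: a_k = 0, 0, -9/2, -9, -159/8, -477/10, -9541/80, …
ICs: h(0) = 0, h′(0) = 0, h′′(0) = -9.

f: a_k = 0, -3, 0, 1/2, 0, -1/40, 0, …
g: a_k = 3, 9, 27, 81, 243, 729, 2187, …
h₀=f·g: eliminate ⇒ L₀, order ≤ 2·1.
∫: right-multiply L₀ by Dx.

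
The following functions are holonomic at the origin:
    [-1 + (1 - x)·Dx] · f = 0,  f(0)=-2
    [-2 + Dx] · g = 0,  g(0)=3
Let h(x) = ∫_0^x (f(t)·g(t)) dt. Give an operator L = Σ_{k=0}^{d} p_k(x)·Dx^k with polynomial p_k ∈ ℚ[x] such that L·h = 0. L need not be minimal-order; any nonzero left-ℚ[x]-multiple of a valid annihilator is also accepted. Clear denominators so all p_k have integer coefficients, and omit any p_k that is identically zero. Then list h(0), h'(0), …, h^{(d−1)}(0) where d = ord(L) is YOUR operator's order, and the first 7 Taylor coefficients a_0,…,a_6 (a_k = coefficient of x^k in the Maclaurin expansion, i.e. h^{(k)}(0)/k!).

f: a_k = -2, -2, -2, -2, -2, -2, -2, …
g: a_k = 3, 6, 6, 4, 2, 4/5, 4/15, …
f·g: L₀ = L_f ⊗_s L_g, ord ≤ 1·1.
h=∫h₀ ⇒ L = L₀·Dx.
L = (3 - 2·x)·Dx + (-1 + x)·Dx^2  (order 2).
h: a_k = 0, -6, -9, -10, -19/2, -42/5, -109/15, …
ICs: h(0) = 0, h′(0) = -6.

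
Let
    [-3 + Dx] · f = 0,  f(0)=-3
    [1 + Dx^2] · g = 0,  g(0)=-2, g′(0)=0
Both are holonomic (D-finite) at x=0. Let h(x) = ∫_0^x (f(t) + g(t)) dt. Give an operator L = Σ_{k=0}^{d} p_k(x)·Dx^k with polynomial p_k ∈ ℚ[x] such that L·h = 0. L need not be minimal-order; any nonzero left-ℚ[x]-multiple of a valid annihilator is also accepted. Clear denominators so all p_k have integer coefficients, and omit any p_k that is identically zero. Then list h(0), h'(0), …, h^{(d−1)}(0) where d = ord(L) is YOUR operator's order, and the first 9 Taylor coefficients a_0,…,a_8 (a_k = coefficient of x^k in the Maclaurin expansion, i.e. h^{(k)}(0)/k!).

L = -3·Dx + Dx^2 - 3·Dx^3 + Dx^4  (order 4).
h: a_k = 0, -5, -9/2, -25/6, -27/8, -49/24, -81/80, -437/1008, -729/4480, …
ICs: h(0) = 0, h′(0) = -5, h′′(0) = -9, h′′′(0) = -25.

f: a_k = -3, -9, -27/2, -27/2, -81/8, -243/40, -243/80, -729/560, -2187/4480, …
g: a_k = -2, 0, 1, 0, -1/12, 0, 1/360, 0, -1/20160, …
f+g: L₀ = lclm(L_f,L_g), ord ≤ 1+2.
Integrate: L := L₀·Dx.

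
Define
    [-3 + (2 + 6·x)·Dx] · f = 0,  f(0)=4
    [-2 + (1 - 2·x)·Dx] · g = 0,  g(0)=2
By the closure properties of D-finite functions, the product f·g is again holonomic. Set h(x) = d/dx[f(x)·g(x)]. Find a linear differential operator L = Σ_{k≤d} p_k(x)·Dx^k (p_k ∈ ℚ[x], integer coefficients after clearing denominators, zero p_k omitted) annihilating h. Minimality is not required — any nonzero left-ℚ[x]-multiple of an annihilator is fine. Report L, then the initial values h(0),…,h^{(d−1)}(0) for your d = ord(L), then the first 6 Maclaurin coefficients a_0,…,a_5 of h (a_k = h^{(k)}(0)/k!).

f: a_k = 4, 6, -9/2, 27/4, -405/32, 1701/64, …
g: a_k = 2, 4, 8, 16, 32, 64, …
L₀ := L_f ⊗_s L_g (sym. prod.), ord ≤ 1.
h=h₀': d/dx-closure on L₀ ⇒ L.
L = (47 + 252·x + 108·x^2) + (-14 - 26·x + 72·x^2 + 72·x^3)·Dx  (order 1).
h: a_k = 28, 94, 645/2, 3035/4, 69205/32, 286257/64, …
ICs: h(0) = 28.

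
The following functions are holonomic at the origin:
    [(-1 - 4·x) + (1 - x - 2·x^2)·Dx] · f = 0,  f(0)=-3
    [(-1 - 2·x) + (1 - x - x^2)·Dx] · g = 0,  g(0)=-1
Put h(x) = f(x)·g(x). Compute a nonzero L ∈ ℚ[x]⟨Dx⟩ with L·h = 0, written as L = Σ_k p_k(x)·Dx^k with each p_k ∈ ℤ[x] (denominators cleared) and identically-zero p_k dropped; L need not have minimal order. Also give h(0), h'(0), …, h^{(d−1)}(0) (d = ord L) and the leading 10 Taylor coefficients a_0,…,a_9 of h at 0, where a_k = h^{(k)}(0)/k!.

f: a_k = -3, -3, -9, -15, -33, -63, -129, -255, -513, -1023, …
g: a_k = -1, -1, -2, -3, -5, -8, -13, -21, -34, -55, …
Product ⇒ symmetric product L₀, ord ≤ 1.
L = (-2 - 4·x + 9·x^2 + 8·x^3) + (1 - 2·x - 2·x^2 + 3·x^3 + 2·x^4)·Dx  (order 1).
h: a_k = 3, 6, 18, 39, 90, 192, 411, 858, 1782, 3663, …
ICs: h(0) = 3.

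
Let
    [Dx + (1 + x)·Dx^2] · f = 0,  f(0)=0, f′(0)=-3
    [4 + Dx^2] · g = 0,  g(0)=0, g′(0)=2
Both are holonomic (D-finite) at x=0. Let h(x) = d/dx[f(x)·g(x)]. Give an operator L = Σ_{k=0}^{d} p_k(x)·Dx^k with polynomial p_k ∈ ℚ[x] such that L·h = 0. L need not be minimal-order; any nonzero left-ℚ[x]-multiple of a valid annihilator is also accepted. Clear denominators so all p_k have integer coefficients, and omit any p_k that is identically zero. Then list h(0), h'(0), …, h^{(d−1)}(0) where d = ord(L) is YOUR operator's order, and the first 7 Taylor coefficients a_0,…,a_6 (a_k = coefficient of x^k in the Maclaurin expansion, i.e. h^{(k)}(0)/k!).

f: a_k = 0, -3, 3/2, -1, 3/4, -3/5, 1/2, …
g: a_k = 0, 2, 0, -4/3, 0, 4/15, 0, …
Product ⇒ symmetric product L₀, ord ≤ 4.
h=h₀': d/dx-closure on L₀ ⇒ L.
L = (-56 + 896·x + 4416·x^2 + 8064·x^3 + 7136·x^4 + 3072·x^5 + 512·x^6) + (72 + 776·x + 2080·x^2 + 2400·x^3 + 1280·x^4 + 256·x^5)·Dx + (70 + 824·x + 2780·x^2 + 4416·x^3 + 3664·x^4 + 1536·x^5 + 256·x^6)·Dx^2 + (18 + 194·x + 520·x^2 + 600·x^3 + 320·x^4 + 64·x^5)·Dx^3 + (21 + 150·x + 419·x^2 + 600·x^3 + 470·x^4 + 192·x^5 + 32·x^6)·Dx^4  (order 4).
h: a_k = 0, -12, 9, 8, -5/2, -4, 14/5, …
ICs: h(0) = 0, h′(0) = -12, h′′(0) = 18, h′′′(0) = 48.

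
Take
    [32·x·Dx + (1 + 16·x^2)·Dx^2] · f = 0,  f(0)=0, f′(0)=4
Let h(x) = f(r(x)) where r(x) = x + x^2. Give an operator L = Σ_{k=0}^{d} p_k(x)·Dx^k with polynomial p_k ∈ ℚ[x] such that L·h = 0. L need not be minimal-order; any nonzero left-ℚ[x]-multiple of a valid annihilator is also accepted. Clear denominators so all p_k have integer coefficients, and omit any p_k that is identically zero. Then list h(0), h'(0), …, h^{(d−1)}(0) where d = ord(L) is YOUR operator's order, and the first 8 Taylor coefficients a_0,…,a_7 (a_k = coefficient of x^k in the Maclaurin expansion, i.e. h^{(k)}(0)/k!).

f: a_k = 0, 4, 0, -64/3, 0, 1024/5, 0, -16384/7, …
f∘r: x↦r, Dx↦Dx/r' in L_f ⇒ L₀.
L = (-2 + 32·x + 128·x^2 + 192·x^3 + 96·x^4)·Dx + (1 + 2·x + 16·x^2 + 64·x^3 + 80·x^4 + 32·x^5)·Dx^2  (order 2).
h: a_k = 0, 4, 4, -64/3, -64, 704/5, 3008/3, -2048/7, …
ICs: h(0) = 0, h′(0) = 4.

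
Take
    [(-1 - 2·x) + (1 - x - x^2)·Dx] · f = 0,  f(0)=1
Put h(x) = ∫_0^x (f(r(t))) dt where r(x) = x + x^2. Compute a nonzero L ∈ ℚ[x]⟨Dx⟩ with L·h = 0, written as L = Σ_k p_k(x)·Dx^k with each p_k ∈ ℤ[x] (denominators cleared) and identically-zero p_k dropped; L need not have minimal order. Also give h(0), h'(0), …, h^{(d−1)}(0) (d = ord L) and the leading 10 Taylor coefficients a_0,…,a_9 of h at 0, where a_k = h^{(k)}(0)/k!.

L = (1 + 4·x + 6·x^2 + 4·x^3)·Dx + (-1 + x + 2·x^2 + 2·x^3 + x^4)·Dx^2  (order 2).
h: a_k = 0, 1, 1/2, 1, 7/4, 16/5, 37/6, 86/7, 199/8, 461/9, …
ICs: h(0) = 0, h′(0) = 1.

f: a_k = 1, 1, 2, 3, 5, 8, 13, 21, 34, 55, …
f∘r: x↦r, Dx↦Dx/r' in L_f ⇒ L₀.
∫: right-multiply L₀ by Dx.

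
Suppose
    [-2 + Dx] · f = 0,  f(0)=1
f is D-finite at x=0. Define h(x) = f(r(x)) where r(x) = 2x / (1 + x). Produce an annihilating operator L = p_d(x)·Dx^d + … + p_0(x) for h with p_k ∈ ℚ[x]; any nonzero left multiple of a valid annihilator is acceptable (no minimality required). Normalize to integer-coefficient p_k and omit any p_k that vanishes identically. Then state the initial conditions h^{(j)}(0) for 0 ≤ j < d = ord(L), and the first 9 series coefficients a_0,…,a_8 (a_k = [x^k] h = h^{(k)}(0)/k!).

L = -4 + (1 + 2·x + x^2)·Dx  (order 1).
h: a_k = 1, 4, 4, -4/3, -4/3, 28/15, -44/45, -68/315, 316/315, …
ICs: h(0) = 1.

f: a_k = 1, 2, 2, 4/3, 2/3, 4/15, 4/45, 8/315, 2/315, …
Substitute x→r, Dx→(1/r')Dx; clear ⇒ L₀.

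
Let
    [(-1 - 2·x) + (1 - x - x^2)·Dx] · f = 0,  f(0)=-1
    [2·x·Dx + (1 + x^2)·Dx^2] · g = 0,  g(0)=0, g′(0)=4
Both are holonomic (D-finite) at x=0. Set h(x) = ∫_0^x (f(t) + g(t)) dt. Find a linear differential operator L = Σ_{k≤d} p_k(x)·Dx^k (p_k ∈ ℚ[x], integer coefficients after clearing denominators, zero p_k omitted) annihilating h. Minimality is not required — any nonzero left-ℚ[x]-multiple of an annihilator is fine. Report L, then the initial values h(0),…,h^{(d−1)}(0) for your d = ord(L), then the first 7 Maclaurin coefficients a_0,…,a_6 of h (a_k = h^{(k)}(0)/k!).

L = (-4 + 16·x + 64·x^2 + 72·x^3 + 66·x^4 + 6·x^6)·Dx^2 + (10 + 24·x + 28·x^2 + 60·x^3 + 65·x^4 + 50·x^5 + 3·x^6 + 6·x^7)·Dx^3 + (-2 - 2·x - 2·x^2 + 8·x^3 + 5·x^4 + 11·x^5 + 6·x^6 + x^7 + x^8)·Dx^4  (order 4).
h: a_k = 0, -1, 3/2, -2/3, -13/12, -1, -6/5, …
ICs: h(0) = 0, h′(0) = -1, h′′(0) = 3, h′′′(0) = -4.

f: a_k = -1, -1, -2, -3, -5, -8, -13, …
g: a_k = 0, 4, 0, -4/3, 0, 4/5, 0, …
h₀=f+g: left-lcm gives L₀, ord ≤ 3.
Integrate: L := L₀·Dx.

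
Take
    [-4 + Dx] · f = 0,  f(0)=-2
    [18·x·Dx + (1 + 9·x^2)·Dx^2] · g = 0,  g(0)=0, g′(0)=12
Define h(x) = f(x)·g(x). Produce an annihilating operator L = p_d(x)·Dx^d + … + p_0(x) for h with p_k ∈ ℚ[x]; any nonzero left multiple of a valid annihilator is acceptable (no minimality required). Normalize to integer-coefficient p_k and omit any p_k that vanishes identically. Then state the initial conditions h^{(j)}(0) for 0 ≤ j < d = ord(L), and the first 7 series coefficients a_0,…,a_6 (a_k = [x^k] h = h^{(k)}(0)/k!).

L = (16 - 72·x + 144·x^2) + (-8 + 18·x - 72·x^2)·Dx + (1 + 9·x^2)·Dx^2  (order 2).
h: a_k = 0, -24, -96, -120, 32, -344/5, -992, …
ICs: h(0) = 0, h′(0) = -24.

f: a_k = -2, -8, -16, -64/3, -64/3, -256/15, -512/45, …
g: a_k = 0, 12, 0, -36, 0, 972/5, 0, …
h₀=f·g: eliminate ⇒ L₀, order ≤ 1·2.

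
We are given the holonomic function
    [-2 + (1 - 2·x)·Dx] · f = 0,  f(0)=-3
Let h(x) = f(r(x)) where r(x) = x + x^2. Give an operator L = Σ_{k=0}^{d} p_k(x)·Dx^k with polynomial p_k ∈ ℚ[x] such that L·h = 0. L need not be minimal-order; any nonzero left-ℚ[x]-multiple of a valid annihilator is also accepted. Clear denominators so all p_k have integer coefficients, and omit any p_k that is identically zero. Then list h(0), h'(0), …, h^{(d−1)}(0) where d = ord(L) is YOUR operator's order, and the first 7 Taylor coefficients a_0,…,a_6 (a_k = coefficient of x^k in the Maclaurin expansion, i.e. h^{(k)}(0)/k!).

f: a_k = -3, -6, -12, -24, -48, -96, -192, …
Substitute x→r, Dx→(1/r')Dx; clear ⇒ L₀.
L = (2 + 4·x) + (-1 + 2·x + 2·x^2)·Dx  (order 1).
h: a_k = -3, -6, -18, -48, -132, -360, -984, …
ICs: h(0) = -3.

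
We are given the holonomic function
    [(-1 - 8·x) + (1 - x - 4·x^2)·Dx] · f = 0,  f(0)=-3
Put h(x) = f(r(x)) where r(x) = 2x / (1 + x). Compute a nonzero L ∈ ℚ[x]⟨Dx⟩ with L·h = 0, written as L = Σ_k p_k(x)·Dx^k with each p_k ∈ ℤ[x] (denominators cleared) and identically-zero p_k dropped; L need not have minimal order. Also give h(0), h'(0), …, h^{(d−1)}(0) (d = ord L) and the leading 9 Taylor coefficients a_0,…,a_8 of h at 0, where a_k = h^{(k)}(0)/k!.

f: a_k = -3, -3, -15, -27, -87, -195, -543, -1323, -3495, …
Substitute x→r, Dx→(1/r')Dx; clear ⇒ L₀.
L = (2 + 34·x) + (-1 - x + 17·x^2 + 17·x^3)·Dx  (order 1).
h: a_k = -3, -6, -54, -102, -918, -1734, -15606, -29478, -265302, …
ICs: h(0) = -3.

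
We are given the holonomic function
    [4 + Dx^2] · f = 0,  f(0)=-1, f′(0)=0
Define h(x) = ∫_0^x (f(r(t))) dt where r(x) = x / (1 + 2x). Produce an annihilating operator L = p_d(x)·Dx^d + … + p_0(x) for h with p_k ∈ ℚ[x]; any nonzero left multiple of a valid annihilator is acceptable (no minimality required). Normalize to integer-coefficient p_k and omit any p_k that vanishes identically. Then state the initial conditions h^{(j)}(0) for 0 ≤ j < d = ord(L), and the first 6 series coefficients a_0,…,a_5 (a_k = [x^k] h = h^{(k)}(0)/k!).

L = 4·Dx + (4 + 24·x + 48·x^2 + 32·x^3)·Dx^2 + (1 + 8·x + 24·x^2 + 32·x^3 + 16·x^4)·Dx^3  (order 3).
h: a_k = 0, -1, 0, 2/3, -2, 14/3, …
ICs: h(0) = 0, h′(0) = -1, h′′(0) = 0.

f: a_k = -1, 0, 2, 0, -2/3, 0, …
Substitute x→r, Dx→(1/r')Dx; clear ⇒ L₀.
∫: right-multiply L₀ by Dx.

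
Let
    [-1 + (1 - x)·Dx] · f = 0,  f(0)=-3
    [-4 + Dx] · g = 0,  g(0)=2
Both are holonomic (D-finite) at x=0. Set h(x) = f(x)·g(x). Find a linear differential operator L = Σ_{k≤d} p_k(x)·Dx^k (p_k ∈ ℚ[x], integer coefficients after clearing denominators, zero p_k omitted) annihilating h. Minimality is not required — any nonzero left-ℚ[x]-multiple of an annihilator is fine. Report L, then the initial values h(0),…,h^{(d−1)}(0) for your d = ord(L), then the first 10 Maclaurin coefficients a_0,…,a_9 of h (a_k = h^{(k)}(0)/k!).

L = (5 - 4·x) + (-1 + x)·Dx  (order 1).
h: a_k = -6, -30, -78, -142, -206, -1286/5, -874/3, -32638/105, -33662/105, -307054/945, …
ICs: h(0) = -6.

f: a_k = -3, -3, -3, -3, -3, -3, -3, -3, -3, -3, …
g: a_k = 2, 8, 16, 64/3, 64/3, 256/15, 512/45, 2048/315, 1024/315, 4096/2835, …
Sym-product of L_f,L_g gives L₀ (≤ ord 1).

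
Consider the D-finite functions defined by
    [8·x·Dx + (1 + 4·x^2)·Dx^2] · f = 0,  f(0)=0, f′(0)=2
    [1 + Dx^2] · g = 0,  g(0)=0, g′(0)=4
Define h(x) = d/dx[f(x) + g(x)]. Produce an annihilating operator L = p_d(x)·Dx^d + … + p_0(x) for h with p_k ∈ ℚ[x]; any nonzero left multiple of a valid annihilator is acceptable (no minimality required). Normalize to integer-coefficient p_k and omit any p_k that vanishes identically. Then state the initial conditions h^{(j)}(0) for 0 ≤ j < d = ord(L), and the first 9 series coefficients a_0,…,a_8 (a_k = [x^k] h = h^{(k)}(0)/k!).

L = (-376·x + 1600·x^3 + 128·x^5) + (-7 + 76·x^2 + 432·x^4 + 64·x^6)·Dx + (-376·x + 1600·x^3 + 128·x^5)·Dx^2 + (-7 + 76·x^2 + 432·x^4 + 64·x^6)·Dx^3  (order 3).
h: a_k = 6, 0, -10, 0, 193/6, 0, -23041/180, 0, 5160961/10080, …
ICs: h(0) = 6, h′(0) = 0, h′′(0) = -20.

f: a_k = 0, 2, 0, -8/3, 0, 32/5, 0, -128/7, 0, …
g: a_k = 0, 4, 0, -2/3, 0, 1/30, 0, -1/1260, 0, …
h₀=f+g: left-lcm gives L₀, ord ≤ 4.
Differentiate: ansatz ord ≤ ord L₀ ⇒ L.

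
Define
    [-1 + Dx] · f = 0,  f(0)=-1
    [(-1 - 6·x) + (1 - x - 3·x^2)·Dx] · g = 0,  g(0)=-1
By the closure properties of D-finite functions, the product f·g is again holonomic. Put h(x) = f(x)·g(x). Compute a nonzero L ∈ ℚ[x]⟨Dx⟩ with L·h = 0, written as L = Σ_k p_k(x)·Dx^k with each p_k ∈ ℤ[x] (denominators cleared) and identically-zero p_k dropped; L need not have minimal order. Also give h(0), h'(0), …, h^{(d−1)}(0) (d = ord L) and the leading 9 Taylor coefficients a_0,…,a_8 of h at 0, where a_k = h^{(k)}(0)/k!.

L = (2 + 5·x - 3·x^2) + (-1 + x + 3·x^2)·Dx  (order 1).
h: a_k = 1, 2, 11/2, 35/3, 677/24, 3793/60, 106447/720, 850483/2520, 6298165/8064, …
ICs: h(0) = 1.

f: a_k = -1, -1, -1/2, -1/6, -1/24, -1/120, -1/720, -1/5040, -1/40320, …
g: a_k = -1, -1, -4, -7, -19, -40, -97, -217, -508, …
h₀=f·g: eliminate ⇒ L₀, order ≤ 1·1.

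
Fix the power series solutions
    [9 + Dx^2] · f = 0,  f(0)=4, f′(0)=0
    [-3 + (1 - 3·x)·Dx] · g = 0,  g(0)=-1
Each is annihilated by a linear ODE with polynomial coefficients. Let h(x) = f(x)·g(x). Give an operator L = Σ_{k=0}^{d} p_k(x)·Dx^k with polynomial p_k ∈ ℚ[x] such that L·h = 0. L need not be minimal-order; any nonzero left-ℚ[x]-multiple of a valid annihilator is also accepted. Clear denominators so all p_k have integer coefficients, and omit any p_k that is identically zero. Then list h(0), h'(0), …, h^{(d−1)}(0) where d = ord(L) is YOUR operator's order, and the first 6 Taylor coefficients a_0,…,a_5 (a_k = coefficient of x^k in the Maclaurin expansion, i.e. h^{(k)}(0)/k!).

f: a_k = 4, 0, -18, 0, 27/2, 0, …
g: a_k = -1, -3, -9, -27, -81, -243, …
Sym-product of L_f,L_g gives L₀ (≤ ord 2).
L = (-9 + 27·x) + 6·Dx + (-1 + 3·x)·Dx^2  (order 2).
h: a_k = -4, -12, -18, -54, -351/2, -1053/2, …
ICs: h(0) = -4, h′(0) = -12.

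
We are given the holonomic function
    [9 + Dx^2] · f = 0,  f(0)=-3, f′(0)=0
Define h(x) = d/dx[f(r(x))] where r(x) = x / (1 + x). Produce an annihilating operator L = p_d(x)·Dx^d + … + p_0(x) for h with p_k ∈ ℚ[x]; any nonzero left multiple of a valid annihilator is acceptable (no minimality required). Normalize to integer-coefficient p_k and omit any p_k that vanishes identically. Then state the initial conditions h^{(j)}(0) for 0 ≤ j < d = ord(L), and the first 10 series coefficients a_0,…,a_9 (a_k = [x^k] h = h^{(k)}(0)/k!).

f: a_k = -3, 0, 27/2, 0, -81/8, 0, 243/80, 0, -2187/4480, 0, …
f∘r: x↦r, Dx↦Dx/r' in L_f ⇒ L₀.
Derive L from L₀ (diff closure).
L = (15 + 12·x + 6·x^2) + (6 + 18·x + 18·x^2 + 6·x^3)·Dx + (1 + 4·x + 6·x^2 + 4·x^3 + x^4)·Dx^2  (order 2).
h: a_k = 0, 27, -81, 243/2, -135/2, -7371/40, 28917/40, -880659/560, 1475739/560, -16298253/4480, …
ICs: h(0) = 0, h′(0) = 27.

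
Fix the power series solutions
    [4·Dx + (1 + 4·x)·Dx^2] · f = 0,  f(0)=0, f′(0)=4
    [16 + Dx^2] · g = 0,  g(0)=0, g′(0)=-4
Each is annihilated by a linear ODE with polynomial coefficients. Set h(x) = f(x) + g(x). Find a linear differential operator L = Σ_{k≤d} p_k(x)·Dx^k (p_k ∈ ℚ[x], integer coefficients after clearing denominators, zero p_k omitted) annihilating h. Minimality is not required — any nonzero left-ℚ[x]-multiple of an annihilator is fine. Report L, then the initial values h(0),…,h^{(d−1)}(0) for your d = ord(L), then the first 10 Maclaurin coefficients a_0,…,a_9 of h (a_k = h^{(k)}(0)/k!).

f: a_k = 0, 4, -8, 64/3, -64, 1024/5, -2048/3, 16384/7, -8192, 262144/9, …
g: a_k = 0, -4, 0, 32/3, 0, -128/15, 0, 1024/315, 0, -2048/2835, …
Weyl lclm of L_f,L_g ⇒ L₀ (ord ≤ 4).
L = (448 + 512·x + 1024·x^2)·Dx + (48 + 320·x + 768·x^2 + 1024·x^3)·Dx^2 + (28 + 32·x + 64·x^2)·Dx^3 + (3 + 20·x + 48·x^2 + 64·x^3)·Dx^4  (order 4).
h: a_k = 0, 0, -8, 32, -64, 2944/15, -2048/3, 105472/45, -8192, 82573312/2835, …
ICs: h(0) = 0, h′(0) = 0, h′′(0) = -16, h′′′(0) = 192.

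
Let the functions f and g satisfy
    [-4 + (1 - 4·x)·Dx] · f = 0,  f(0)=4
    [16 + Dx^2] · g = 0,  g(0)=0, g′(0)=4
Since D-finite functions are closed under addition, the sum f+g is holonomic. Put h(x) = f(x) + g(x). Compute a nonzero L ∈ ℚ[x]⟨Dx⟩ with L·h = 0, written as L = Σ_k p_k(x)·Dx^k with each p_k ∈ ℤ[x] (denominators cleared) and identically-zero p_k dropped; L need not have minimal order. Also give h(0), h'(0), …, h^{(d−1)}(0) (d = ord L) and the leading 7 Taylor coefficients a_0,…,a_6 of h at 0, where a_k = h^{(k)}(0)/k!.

L = (448 - 512·x + 1024·x^2) + (-48 + 320·x - 768·x^2 + 1024·x^3)·Dx + (28 - 32·x + 64·x^2)·Dx^2 + (-3 + 20·x - 48·x^2 + 64·x^3)·Dx^3  (order 3).
h: a_k = 4, 20, 64, 736/3, 1024, 61568/15, 16384, …
ICs: h(0) = 4, h′(0) = 20, h′′(0) = 128.

f: a_k = 4, 16, 64, 256, 1024, 4096, 16384, …
g: a_k = 0, 4, 0, -32/3, 0, 128/15, 0, …
Weyl lclm of L_f,L_g ⇒ L₀ (ord ≤ 3).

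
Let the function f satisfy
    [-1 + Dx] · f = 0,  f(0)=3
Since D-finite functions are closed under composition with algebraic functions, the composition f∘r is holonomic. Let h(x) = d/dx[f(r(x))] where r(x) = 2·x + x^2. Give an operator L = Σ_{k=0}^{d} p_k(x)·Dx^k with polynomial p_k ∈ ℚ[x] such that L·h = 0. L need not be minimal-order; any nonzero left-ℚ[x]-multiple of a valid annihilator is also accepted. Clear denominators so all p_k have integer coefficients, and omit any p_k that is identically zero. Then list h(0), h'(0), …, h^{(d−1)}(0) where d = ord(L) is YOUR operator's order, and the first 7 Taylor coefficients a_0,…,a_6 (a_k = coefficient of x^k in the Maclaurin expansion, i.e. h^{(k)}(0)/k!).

L = (3 + 4·x + 2·x^2) + (-1 - x)·Dx  (order 1).
h: a_k = 6, 18, 30, 38, 39, 173/5, 407/15, …
ICs: h(0) = 6.

f: a_k = 3, 3, 3/2, 1/2, 1/8, 1/40, 1/240, …
h₀=f(r): pull back L_f along r ⇒ L₀.
h₀' ⇒ L via d/dx closure of L₀.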